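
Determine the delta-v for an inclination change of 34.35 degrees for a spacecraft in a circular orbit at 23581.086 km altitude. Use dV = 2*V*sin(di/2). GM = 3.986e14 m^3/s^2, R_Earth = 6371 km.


r = 29952.0860 km = 2.9952086e+07 m
V = sqrt(mu/r) = 3648.0024 m/s
di = 34.35 deg = 0.5995206 rad
dV = 2*V*sin(di/2) = 2*3648.0024*sin(0.2997603)
dV = 2154.4460 m/s = 2.1544 km/s

2.1544 km/s


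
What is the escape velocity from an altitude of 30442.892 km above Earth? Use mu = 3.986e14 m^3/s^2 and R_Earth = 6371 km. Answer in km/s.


r = 6371.0 + 30442.892 = 36813.8920 km = 3.6813892e+07 m
v_esc = sqrt(2*mu/r) = sqrt(2*3.986e14 / 3.6813892e+07)
v_esc = 4653.4792 m/s = 4.6535 km/s

4.6535 km/s


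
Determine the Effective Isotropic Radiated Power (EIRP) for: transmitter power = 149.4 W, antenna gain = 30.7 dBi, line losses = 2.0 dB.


Pt = 149.4 W = 21.7435 dBW
EIRP = Pt_dBW + Gt - losses = 21.7435 + 30.7 - 2.0 = 50.4435 dBW

50.4435 dBW


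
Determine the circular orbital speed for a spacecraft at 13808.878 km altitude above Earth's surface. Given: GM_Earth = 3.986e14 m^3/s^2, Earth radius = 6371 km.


r = R_E + alt = 6371.0 + 13808.878 = 20179.8780 km = 2.0179878e+07 m
v = sqrt(mu/r) = sqrt(3.986e14 / 2.0179878e+07) = 4444.3615 m/s = 4.4444 km/s

4.4444 km/s


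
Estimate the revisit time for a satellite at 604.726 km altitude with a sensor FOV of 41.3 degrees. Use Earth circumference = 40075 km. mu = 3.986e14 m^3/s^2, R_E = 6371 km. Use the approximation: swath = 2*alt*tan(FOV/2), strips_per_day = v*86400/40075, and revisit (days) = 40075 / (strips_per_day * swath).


swath = 2*604.726*tan(0.3604105) = 455.8081 km
v = sqrt(mu/r) = 7559.1670 m/s = 7.5592 km/s
strips/day = v*86400/40075 = 7.5592*86400/40075 = 16.2972
coverage/day = strips * swath = 16.2972 * 455.8081 = 7428.4152 km
revisit = 40075 / 7428.4152 = 5.3948 days

5.3948 days


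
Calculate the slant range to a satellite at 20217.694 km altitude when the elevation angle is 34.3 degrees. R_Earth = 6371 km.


h = 20217.694 km, el = 34.3 deg
d = -R_E*sin(el) + sqrt((R_E*sin(el))^2 + 2*R_E*h + h^2)
d = -6371.0000*sin(0.5986479) + sqrt((6371.0000*0.563526)^2 + 2*6371.0000*20217.694 + 20217.694^2)
d = 22472.3679 km

22472.3679 km


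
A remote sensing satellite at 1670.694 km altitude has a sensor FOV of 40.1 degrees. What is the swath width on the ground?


FOV = 40.1 deg = 0.699877 rad
swath = 2 * alt * tan(FOV/2) = 2 * 1670.694 * tan(0.3499385)
swath = 2 * 1670.694 * 0.3649588
swath = 1219.4690 km

1219.4690 km


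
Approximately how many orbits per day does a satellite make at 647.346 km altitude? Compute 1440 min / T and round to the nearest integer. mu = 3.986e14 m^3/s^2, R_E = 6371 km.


r = 7.018346e+06 m
T = 2*pi*sqrt(r^3/mu) = 5851.4485 s = 97.5241 min
revs/day = 1440 / 97.5241 = 14.7656
Rounded: 15 revolutions per day

15 revolutions per day


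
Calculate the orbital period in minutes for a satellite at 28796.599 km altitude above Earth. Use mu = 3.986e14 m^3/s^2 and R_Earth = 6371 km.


r = 35167.5990 km = 3.5167599e+07 m
T = 2*pi*sqrt(r^3/mu) = 2*pi*sqrt(4.349388e+22 / 3.986e14)
T = 65633.4600 s = 1093.8910 min

1093.8910 minutes


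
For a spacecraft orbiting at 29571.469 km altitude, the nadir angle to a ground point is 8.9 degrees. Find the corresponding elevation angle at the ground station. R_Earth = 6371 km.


r = R_E + alt = 35942.4690 km
Law of sines in the satellite / Earth-center / ground-point triangle:
  sin(nadir)/R_E = sin(90 + el)/r  =>  cos(el) = (r/R_E)*sin(nadir)
cos(el) = (35942.4690 / 6371.0000) * sin(8.9 deg) = 0.8728101
el = arccos(0.8728101) = 29.2131 deg
(Earth-central angle = 90 - nadir - el = 51.8869 deg)

29.2131 degrees


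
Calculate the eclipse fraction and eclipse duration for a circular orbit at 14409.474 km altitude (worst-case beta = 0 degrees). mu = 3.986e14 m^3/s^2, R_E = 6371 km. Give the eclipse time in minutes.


r = 20780.4740 km
T = 496.8704 min
Eclipse fraction = arcsin(R_E/r)/pi = arcsin(6371.0000/20780.4740)/pi
= arcsin(0.3065859)/pi = 0.09918667
Eclipse duration = 0.09918667 * 496.8704 = 49.2829 min

49.2829 minutes


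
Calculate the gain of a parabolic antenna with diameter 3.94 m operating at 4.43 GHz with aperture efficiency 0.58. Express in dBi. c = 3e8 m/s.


lambda = c/f = 3e8 / 4.43e+09 = 0.06772009 m
G = eta*(pi*D/lambda)^2 = 0.58*(pi*3.94/0.06772009)^2
G = 19376.9369 (linear)
G = 10*log10(19376.9369) = 42.8729 dBi

42.8729 dBi


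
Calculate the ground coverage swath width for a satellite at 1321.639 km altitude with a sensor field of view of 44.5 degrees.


FOV = 44.5 deg = 0.7766715 rad
swath = 2 * alt * tan(FOV/2) = 2 * 1321.639 * tan(0.3883358)
swath = 2 * 1321.639 * 0.4091108
swath = 1081.3936 km

1081.3936 km


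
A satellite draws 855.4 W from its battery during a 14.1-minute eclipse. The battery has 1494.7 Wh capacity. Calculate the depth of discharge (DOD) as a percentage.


E_used = P * t / 60 = 855.4 * 14.1 / 60 = 201.0190 Wh
DOD = E_used / E_total * 100 = 201.0190 / 1494.7 * 100
DOD = 13.4488 %

13.4488 %


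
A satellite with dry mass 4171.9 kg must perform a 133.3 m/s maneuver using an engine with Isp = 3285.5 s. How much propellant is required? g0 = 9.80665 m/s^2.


ve = Isp * g0 = 3285.5 * 9.80665 = 32219.748575 m/s
mass ratio = exp(dv/ve) = exp(133.3/32219.748575) = 1.00414578
m_prop = m_dry * (mr - 1) = 4171.9 * (1.00414578 - 1)
m_prop = 17.2958 kg

17.2958 kg


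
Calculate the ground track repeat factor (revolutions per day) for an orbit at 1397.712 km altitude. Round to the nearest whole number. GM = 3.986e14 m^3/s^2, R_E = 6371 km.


r = 7.768712e+06 m
T = 2*pi*sqrt(r^3/mu) = 6814.5119 s = 113.5752 min
revs/day = 1440 / 113.5752 = 12.6788
Rounded: 13 revolutions per day

13 revolutions per day


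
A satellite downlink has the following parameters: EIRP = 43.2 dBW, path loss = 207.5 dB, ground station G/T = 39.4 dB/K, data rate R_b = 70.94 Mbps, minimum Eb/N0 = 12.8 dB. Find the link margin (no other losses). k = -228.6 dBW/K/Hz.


C/N0 = EIRP - FSPL + G/T - k = 43.2 - 207.5 + 39.4 - (-228.6)
C/N0 = 103.7000 dB-Hz
R_b = 70.94 Mbps = 7.094e+07 bps -> 10*log10(R_b) = 78.5089 dB-Hz
Eb/N0 = C/N0 - 10*log10(R_b) = 103.7000 - 78.5089 = 25.1911 dB
Margin = Eb/N0 - Eb/N0_req = 25.1911 - 12.8 = 12.3911 dB (link closes)

12.3911 dB


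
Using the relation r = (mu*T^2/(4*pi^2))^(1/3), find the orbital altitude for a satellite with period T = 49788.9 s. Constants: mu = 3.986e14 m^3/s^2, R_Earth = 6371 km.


T = 49788.9 s
r = (mu*T^2/(4*pi^2))^(1/3) = (3.986e14 * 49788.9^2 / (4*pi^2))^(1/3)
r = 2.925146e+07 m = 29251.4595 km
alt = r - R_E = 29251.4595 - 6371 = 22880.4595 km

22880.4595 km


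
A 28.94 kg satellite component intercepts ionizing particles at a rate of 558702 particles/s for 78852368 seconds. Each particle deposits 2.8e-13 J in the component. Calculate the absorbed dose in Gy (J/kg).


Total energy deposited = rate * time * E_per
  = 558702 * 78852368 * 2.8e-13 = 12.3354 J
Dose = E_total / mass = 12.3354 / 28.94
Dose = 0.4262403 Gy

0.4262 Gy


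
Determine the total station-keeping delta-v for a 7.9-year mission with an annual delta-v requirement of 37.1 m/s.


dV = rate * years = 37.1 * 7.9
dV = 293.0900 m/s

293.0900 m/s


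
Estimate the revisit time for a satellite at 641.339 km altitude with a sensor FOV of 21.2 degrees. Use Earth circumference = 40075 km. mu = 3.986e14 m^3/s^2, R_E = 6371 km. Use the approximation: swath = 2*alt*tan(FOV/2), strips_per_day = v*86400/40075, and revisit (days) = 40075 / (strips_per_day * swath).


swath = 2*641.339*tan(0.1850049) = 240.0467 km
v = sqrt(mu/r) = 7539.4071 m/s = 7.5394 km/s
strips/day = v*86400/40075 = 7.5394*86400/40075 = 16.2546
coverage/day = strips * swath = 16.2546 * 240.0467 = 3901.8726 km
revisit = 40075 / 3901.8726 = 10.2707 days

10.2707 days


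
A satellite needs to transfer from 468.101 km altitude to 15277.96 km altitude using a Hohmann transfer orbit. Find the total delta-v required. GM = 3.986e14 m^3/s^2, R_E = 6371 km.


r1 = 6839.1010 km = 6.839101e+06 m
r2 = 21648.9600 km = 2.164896e+07 m
dv1 = sqrt(mu/r1)*(sqrt(2*r2/(r1+r2)) - 1) = 1777.4694 m/s
dv2 = sqrt(mu/r2)*(1 - sqrt(2*r1/(r1+r2))) = 1317.6551 m/s
total dv = |dv1| + |dv2| = 1777.4694 + 1317.6551 = 3095.1245 m/s = 3.0951 km/s

3.0951 km/s


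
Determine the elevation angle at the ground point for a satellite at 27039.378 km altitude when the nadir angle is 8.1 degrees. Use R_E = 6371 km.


r = R_E + alt = 33410.3780 km
Law of sines in the satellite / Earth-center / ground-point triangle:
  sin(nadir)/R_E = sin(90 + el)/r  =>  cos(el) = (r/R_E)*sin(nadir)
cos(el) = (33410.3780 / 6371.0000) * sin(8.1 deg) = 0.7389049
el = arccos(0.7389049) = 42.3618 deg
(Earth-central angle = 90 - nadir - el = 39.5382 deg)

42.3618 degrees


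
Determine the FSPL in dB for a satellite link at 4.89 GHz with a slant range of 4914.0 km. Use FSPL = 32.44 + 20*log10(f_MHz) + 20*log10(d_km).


f = 4.89 GHz = 4890.0000 MHz
d = 4914.0 km
FSPL = 32.44 + 20*log10(4890.0000) + 20*log10(4914.0)
FSPL = 32.44 + 73.7862 + 73.8287
FSPL = 180.0549 dB

180.0549 dB


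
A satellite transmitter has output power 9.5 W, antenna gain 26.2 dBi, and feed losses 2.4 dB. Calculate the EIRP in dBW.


Pt = 9.5 W = 9.7772 dBW
EIRP = Pt_dBW + Gt - losses = 9.7772 + 26.2 - 2.4 = 33.5772 dBW

33.5772 dBW


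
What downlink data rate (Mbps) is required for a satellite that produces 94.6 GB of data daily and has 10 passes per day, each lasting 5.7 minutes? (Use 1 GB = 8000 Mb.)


total contact time = 10 * 5.7 * 60 = 3420.0000 s
data = 94.6 GB = 756800.0000 Mb
rate = 756800.0000 / 3420.0000 = 221.2865 Mbps

221.2865 Mbps


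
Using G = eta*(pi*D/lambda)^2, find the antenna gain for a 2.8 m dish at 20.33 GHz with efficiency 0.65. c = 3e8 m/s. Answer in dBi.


lambda = c/f = 3e8 / 2.033e+10 = 0.01475652 m
G = eta*(pi*D/lambda)^2 = 0.65*(pi*2.8/0.01475652)^2
G = 230973.1049 (linear)
G = 10*log10(230973.1049) = 53.6356 dBi

53.6356 dBi


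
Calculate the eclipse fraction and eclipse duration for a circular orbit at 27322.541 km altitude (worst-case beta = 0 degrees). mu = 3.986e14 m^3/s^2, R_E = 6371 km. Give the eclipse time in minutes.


r = 33693.5410 km
T = 1025.8408 min
Eclipse fraction = arcsin(R_E/r)/pi = arcsin(6371.0000/33693.5410)/pi
= arcsin(0.1890867)/pi = 0.06055272
Eclipse duration = 0.06055272 * 1025.8408 = 62.1174 min

62.1174 minutes


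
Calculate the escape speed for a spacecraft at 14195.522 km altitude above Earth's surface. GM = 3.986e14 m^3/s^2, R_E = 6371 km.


r = 6371.0 + 14195.522 = 20566.5220 km = 2.0566522e+07 m
v_esc = sqrt(2*mu/r) = sqrt(2*3.986e14 / 2.0566522e+07)
v_esc = 6225.9154 m/s = 6.2259 km/s

6.2259 km/s


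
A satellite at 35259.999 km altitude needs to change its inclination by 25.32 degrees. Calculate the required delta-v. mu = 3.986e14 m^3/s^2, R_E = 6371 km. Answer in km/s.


r = 41630.9990 km = 4.1630999e+07 m
V = sqrt(mu/r) = 3094.2844 m/s
di = 25.32 deg = 0.4419174 rad
dV = 2*V*sin(di/2) = 2*3094.2844*sin(0.2209587)
dV = 1356.3183 m/s = 1.3563 km/s

1.3563 km/s


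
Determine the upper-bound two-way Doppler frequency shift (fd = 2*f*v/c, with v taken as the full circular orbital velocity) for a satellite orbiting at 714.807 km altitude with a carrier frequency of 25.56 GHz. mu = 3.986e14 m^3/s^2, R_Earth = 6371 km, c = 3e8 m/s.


r = 7.085807e+06 m
v = sqrt(mu/r) = 7500.2197 m/s (worst-case radial velocity)
f = 25.56 GHz = 2.556e+10 Hz
fd = 2*f*v/c = 2*2.556e+10*7500.2197/3.0e+08
fd = 1.2780374e+06 Hz

1.2780e+06 Hz


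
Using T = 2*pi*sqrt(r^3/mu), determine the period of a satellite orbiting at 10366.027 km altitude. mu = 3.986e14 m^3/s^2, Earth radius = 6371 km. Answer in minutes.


r = 16737.0270 km = 1.6737027e+07 m
T = 2*pi*sqrt(r^3/mu) = 2*pi*sqrt(4.6885111e+21 / 3.986e14)
T = 21549.0782 s = 359.1513 min

359.1513 minutes


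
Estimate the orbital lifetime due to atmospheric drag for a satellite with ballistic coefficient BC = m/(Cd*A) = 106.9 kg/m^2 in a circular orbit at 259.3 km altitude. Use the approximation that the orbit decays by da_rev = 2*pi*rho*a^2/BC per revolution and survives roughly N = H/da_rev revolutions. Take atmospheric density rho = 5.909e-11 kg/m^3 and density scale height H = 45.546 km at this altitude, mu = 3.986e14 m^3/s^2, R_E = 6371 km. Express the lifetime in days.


a = R_E + alt = 6630.3000 km = 6.6303e+06 m
da_rev = 2*pi*rho*a^2/BC = 2*pi*5.909e-11*(6.6303e+06)^2/106.9 = 152.680127 m per revolution
N = H/da_rev = 45546.0000 m / 152.680127 m = 298.3099 revolutions
P = 2*pi*sqrt(a^3/mu) = 5372.9276 s
lifetime = N*P = 298.3099 * 5372.9276 = 1.6027977e+06 s = 18.5509 days

18.5509 days


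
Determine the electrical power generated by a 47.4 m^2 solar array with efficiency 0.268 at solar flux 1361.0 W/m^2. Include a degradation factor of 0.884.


P = area * eta * S * degradation
P = 47.4 * 0.268 * 1361.0 * 0.884
P = 15283.5248 W

15283.5248 W


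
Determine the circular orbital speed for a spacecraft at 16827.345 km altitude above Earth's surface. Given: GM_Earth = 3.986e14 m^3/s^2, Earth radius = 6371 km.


r = R_E + alt = 6371.0 + 16827.345 = 23198.3450 km = 2.3198345e+07 m
v = sqrt(mu/r) = sqrt(3.986e14 / 2.3198345e+07) = 4145.1490 m/s = 4.1451 km/s

4.1451 km/s


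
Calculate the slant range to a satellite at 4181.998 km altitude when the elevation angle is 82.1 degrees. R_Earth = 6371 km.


h = 4181.998 km, el = 82.1 deg
d = -R_E*sin(el) + sqrt((R_E*sin(el))^2 + 2*R_E*h + h^2)
d = -6371.0000*sin(1.4329) + sqrt((6371.0000*0.9905095)^2 + 2*6371.0000*4181.998 + 4181.998^2)
d = 4206.0695 km

4206.0695 km


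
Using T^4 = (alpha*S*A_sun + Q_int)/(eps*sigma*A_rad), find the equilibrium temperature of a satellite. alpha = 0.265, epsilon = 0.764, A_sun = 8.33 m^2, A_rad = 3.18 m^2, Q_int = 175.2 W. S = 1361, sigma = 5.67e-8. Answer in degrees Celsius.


Numerator = alpha*S*A_sun + Q_int = 0.265*1361*8.33 + 175.2 = 3179.5395 W
Denominator = eps*sigma*A_rad = 0.764*5.67e-8*3.18 = 1.3775378e-07 W/K^4
T^4 = 2.3081322e+10 K^4
T = 389.7761 K = 116.6261 C

116.6261 degrees Celsius


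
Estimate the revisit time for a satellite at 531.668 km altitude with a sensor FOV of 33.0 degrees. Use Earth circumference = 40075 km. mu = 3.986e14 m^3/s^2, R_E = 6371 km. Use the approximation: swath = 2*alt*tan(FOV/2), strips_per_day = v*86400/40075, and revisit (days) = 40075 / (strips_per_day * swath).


swath = 2*531.668*tan(0.2879793) = 314.9745 km
v = sqrt(mu/r) = 7599.0649 m/s = 7.5991 km/s
strips/day = v*86400/40075 = 7.5991*86400/40075 = 16.3833
coverage/day = strips * swath = 16.3833 * 314.9745 = 5160.3092 km
revisit = 40075 / 5160.3092 = 7.7660 days

7.7660 days


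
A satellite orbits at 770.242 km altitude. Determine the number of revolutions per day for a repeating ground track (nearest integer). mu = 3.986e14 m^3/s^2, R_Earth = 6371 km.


r = 7.141242e+06 m
T = 2*pi*sqrt(r^3/mu) = 6005.8136 s = 100.0969 min
revs/day = 1440 / 100.0969 = 14.3861
Rounded: 14 revolutions per day

14 revolutions per day


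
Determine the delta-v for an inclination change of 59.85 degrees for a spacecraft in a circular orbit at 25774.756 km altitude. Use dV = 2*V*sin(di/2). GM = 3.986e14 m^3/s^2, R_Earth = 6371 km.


r = 32145.7560 km = 3.2145756e+07 m
V = sqrt(mu/r) = 3521.3308 m/s
di = 59.85 deg = 1.0446 rad
dV = 2*V*sin(di/2) = 2*3521.3308*sin(0.5222898)
dV = 3513.3440 m/s = 3.5133 km/s

3.5133 km/s


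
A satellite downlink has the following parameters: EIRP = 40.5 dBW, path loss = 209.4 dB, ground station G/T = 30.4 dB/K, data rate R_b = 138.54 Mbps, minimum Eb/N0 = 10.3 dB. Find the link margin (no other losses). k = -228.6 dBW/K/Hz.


C/N0 = EIRP - FSPL + G/T - k = 40.5 - 209.4 + 30.4 - (-228.6)
C/N0 = 90.1000 dB-Hz
R_b = 138.54 Mbps = 1.3854e+08 bps -> 10*log10(R_b) = 81.4158 dB-Hz
Eb/N0 = C/N0 - 10*log10(R_b) = 90.1000 - 81.4158 = 8.6842 dB
Margin = Eb/N0 - Eb/N0_req = 8.6842 - 10.3 = -1.6158 dB (negative margin: link does not close)

-1.6158 dB


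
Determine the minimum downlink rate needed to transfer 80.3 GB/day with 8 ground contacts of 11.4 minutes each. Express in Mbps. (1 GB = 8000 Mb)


total contact time = 8 * 11.4 * 60 = 5472.0000 s
data = 80.3 GB = 642400.0000 Mb
rate = 642400.0000 / 5472.0000 = 117.3977 Mbps

117.3977 Mbps


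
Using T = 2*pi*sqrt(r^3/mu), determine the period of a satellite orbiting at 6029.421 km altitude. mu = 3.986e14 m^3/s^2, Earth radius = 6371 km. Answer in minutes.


r = 12400.4210 km = 1.2400421e+07 m
T = 2*pi*sqrt(r^3/mu) = 2*pi*sqrt(1.9068182e+21 / 3.986e14)
T = 13742.5038 s = 229.0417 min

229.0417 minutes


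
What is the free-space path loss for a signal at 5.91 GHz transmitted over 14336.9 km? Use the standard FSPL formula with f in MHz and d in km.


f = 5.91 GHz = 5910.0000 MHz
d = 14336.9 km
FSPL = 32.44 + 20*log10(5910.0000) + 20*log10(14336.9)
FSPL = 32.44 + 75.4317 + 83.1291
FSPL = 191.0009 dB

191.0009 dB


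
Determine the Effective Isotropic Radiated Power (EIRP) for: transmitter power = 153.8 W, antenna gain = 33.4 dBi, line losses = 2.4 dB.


Pt = 153.8 W = 21.8696 dBW
EIRP = Pt_dBW + Gt - losses = 21.8696 + 33.4 - 2.4 = 52.8696 dBW

52.8696 dBW


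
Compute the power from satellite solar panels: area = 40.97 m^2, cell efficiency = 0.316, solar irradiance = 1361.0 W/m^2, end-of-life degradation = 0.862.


P = area * eta * S * degradation
P = 40.97 * 0.316 * 1361.0 * 0.862
P = 15188.6242 W

15188.6242 W


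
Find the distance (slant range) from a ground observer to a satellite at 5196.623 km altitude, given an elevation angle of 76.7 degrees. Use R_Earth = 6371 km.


h = 5196.623 km, el = 76.7 deg
d = -R_E*sin(el) + sqrt((R_E*sin(el))^2 + 2*R_E*h + h^2)
d = -6371.0000*sin(1.3387) + sqrt((6371.0000*0.9731789)^2 + 2*6371.0000*5196.623 + 5196.623^2)
d = 5274.2742 km

5274.2742 km


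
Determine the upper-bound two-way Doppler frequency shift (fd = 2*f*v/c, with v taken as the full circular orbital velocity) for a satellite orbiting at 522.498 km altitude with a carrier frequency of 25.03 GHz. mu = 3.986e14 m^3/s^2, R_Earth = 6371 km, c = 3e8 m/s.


r = 6.893498e+06 m
v = sqrt(mu/r) = 7604.1175 m/s (worst-case radial velocity)
f = 25.03 GHz = 2.503e+10 Hz
fd = 2*f*v/c = 2*2.503e+10*7604.1175/3.0e+08
fd = 1.2688737e+06 Hz

1.2689e+06 Hz


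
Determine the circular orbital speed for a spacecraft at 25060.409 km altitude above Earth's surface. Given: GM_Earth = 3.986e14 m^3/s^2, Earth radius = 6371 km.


r = R_E + alt = 6371.0 + 25060.409 = 31431.4090 km = 3.1431409e+07 m
v = sqrt(mu/r) = sqrt(3.986e14 / 3.1431409e+07) = 3561.1209 m/s = 3.5611 km/s

3.5611 km/s


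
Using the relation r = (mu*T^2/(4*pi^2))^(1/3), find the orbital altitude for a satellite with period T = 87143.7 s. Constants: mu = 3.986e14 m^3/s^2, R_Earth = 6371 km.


T = 87143.7 s
r = (mu*T^2/(4*pi^2))^(1/3) = (3.986e14 * 87143.7^2 / (4*pi^2))^(1/3)
r = 4.2483131e+07 m = 42483.1310 km
alt = r - R_E = 42483.1310 - 6371 = 36112.1310 km

36112.1310 km


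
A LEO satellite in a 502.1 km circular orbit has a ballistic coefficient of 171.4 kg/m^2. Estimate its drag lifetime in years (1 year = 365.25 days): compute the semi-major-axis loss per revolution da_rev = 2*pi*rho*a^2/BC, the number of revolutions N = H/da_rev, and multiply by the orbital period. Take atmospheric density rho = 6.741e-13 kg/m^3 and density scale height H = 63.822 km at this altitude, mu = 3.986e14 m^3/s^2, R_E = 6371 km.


a = R_E + alt = 6873.1000 km = 6.8731e+06 m
da_rev = 2*pi*rho*a^2/BC = 2*pi*6.741e-13*(6.8731e+06)^2/171.4 = 1.167344 m per revolution
N = H/da_rev = 63822.0000 m / 1.167344 m = 54672.8491 revolutions
P = 2*pi*sqrt(a^3/mu) = 5670.7463 s
lifetime = N*P = 54672.8491 * 5670.7463 = 3.1003585e+08 s = 3588.3779 days
years = 3588.3779 / 365.25 = 9.8244 years

9.8244 years


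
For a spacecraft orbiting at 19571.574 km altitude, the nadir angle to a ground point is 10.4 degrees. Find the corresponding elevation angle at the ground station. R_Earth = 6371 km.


r = R_E + alt = 25942.5740 km
Law of sines in the satellite / Earth-center / ground-point triangle:
  sin(nadir)/R_E = sin(90 + el)/r  =>  cos(el) = (r/R_E)*sin(nadir)
cos(el) = (25942.5740 / 6371.0000) * sin(10.4 deg) = 0.73507
el = arccos(0.73507) = 42.6869 deg
(Earth-central angle = 90 - nadir - el = 36.9131 deg)

42.6869 degrees


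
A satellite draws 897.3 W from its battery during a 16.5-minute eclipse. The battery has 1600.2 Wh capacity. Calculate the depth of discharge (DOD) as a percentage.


E_used = P * t / 60 = 897.3 * 16.5 / 60 = 246.7575 Wh
DOD = E_used / E_total * 100 = 246.7575 / 1600.2 * 100
DOD = 15.4204 %

15.4204 %


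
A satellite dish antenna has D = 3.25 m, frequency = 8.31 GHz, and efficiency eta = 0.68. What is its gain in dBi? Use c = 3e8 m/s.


lambda = c/f = 3e8 / 8.31e+09 = 0.03610108 m
G = eta*(pi*D/lambda)^2 = 0.68*(pi*3.25/0.03610108)^2
G = 54391.9862 (linear)
G = 10*log10(54391.9862) = 47.3553 dBi

47.3553 dBi


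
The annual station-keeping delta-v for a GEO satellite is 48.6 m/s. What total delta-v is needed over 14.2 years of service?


dV = rate * years = 48.6 * 14.2
dV = 690.1200 m/s

690.1200 m/s


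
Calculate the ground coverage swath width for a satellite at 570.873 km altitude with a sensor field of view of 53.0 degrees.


FOV = 53.0 deg = 0.9250245 rad
swath = 2 * alt * tan(FOV/2) = 2 * 570.873 * tan(0.4625123)
swath = 2 * 570.873 * 0.4985816
swath = 569.2536 km

569.2536 km


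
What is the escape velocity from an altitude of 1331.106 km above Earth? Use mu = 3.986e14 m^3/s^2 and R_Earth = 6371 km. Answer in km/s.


r = 6371.0 + 1331.106 = 7702.1060 km = 7.702106e+06 m
v_esc = sqrt(2*mu/r) = sqrt(2*3.986e14 / 7.702106e+06)
v_esc = 10173.6994 m/s = 10.1737 km/s

10.1737 km/s


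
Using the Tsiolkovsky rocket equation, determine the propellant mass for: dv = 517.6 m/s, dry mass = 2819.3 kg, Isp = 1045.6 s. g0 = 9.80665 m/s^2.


ve = Isp * g0 = 1045.6 * 9.80665 = 10253.833240 m/s
mass ratio = exp(dv/ve) = exp(517.6/10253.833240) = 1.05177444
m_prop = m_dry * (mr - 1) = 2819.3 * (1.05177444 - 1)
m_prop = 145.9677 kg

145.9677 kg


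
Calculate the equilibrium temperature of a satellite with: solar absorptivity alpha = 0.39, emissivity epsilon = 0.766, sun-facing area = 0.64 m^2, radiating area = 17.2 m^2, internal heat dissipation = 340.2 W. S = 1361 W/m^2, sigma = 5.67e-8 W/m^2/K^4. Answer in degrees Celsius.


Numerator = alpha*S*A_sun + Q_int = 0.39*1361*0.64 + 340.2 = 679.9056 W
Denominator = eps*sigma*A_rad = 0.766*5.67e-8*17.2 = 7.4703384e-07 W/K^4
T^4 = 9.101403e+08 K^4
T = 173.6909 K = -99.4591 C

-99.4591 degrees Celsius


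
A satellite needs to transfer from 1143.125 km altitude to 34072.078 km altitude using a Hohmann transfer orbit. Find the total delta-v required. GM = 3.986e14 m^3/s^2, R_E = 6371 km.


r1 = 7514.1250 km = 7.514125e+06 m
r2 = 40443.0780 km = 4.0443078e+07 m
dv1 = sqrt(mu/r1)*(sqrt(2*r2/(r1+r2)) - 1) = 2175.5570 m/s
dv2 = sqrt(mu/r2)*(1 - sqrt(2*r1/(r1+r2))) = 1381.9862 m/s
total dv = |dv1| + |dv2| = 2175.5570 + 1381.9862 = 3557.5432 m/s = 3.5575 km/s

3.5575 km/s


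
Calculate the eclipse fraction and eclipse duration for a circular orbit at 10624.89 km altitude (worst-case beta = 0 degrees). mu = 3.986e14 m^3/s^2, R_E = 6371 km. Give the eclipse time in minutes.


r = 16995.8900 km
T = 367.5157 min
Eclipse fraction = arcsin(R_E/r)/pi = arcsin(6371.0000/16995.8900)/pi
= arcsin(0.3748553)/pi = 0.1223076
Eclipse duration = 0.1223076 * 367.5157 = 44.9500 min

44.9500 minutes


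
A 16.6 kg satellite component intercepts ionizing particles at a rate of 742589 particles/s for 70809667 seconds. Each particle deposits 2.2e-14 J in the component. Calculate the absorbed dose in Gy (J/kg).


Total energy deposited = rate * time * E_per
  = 742589 * 70809667 * 2.2e-14 = 1.1568 J
Dose = E_total / mass = 1.1568 / 16.6
Dose = 0.06968762 Gy

0.0697 Gy


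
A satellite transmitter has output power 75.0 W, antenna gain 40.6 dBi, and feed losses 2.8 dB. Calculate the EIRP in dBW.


Pt = 75.0 W = 18.7506 dBW
EIRP = Pt_dBW + Gt - losses = 18.7506 + 40.6 - 2.8 = 56.5506 dBW

56.5506 dBW


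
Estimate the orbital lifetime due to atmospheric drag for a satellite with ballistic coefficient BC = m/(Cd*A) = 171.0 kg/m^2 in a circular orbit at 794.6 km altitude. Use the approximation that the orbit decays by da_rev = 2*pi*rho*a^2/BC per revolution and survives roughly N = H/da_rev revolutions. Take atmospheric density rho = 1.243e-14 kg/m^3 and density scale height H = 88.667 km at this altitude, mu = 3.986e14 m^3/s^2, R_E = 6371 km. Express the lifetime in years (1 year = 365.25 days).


a = R_E + alt = 7165.6000 km = 7.1656e+06 m
da_rev = 2*pi*rho*a^2/BC = 2*pi*1.243e-14*(7.1656e+06)^2/171.0 = 0.0234509267 m per revolution
N = H/da_rev = 88667.0000 m / 0.0234509267 m = 3.7809593e+06 revolutions
P = 2*pi*sqrt(a^3/mu) = 6036.5675 s
lifetime = N*P = 3.7809593e+06 * 6036.5675 = 2.2824016e+10 s = 264166.8552 days
years = 264166.8552 / 365.25 = 723.2494 years

723.2494 years


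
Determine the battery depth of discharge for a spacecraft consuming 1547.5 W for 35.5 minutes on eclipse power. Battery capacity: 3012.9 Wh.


E_used = P * t / 60 = 1547.5 * 35.5 / 60 = 915.6042 Wh
DOD = E_used / E_total * 100 = 915.6042 / 3012.9 * 100
DOD = 30.3895 %

30.3895 %


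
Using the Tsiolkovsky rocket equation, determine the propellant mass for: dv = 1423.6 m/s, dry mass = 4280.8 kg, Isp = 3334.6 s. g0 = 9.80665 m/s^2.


ve = Isp * g0 = 3334.6 * 9.80665 = 32701.255090 m/s
mass ratio = exp(dv/ve) = exp(1423.6/32701.255090) = 1.04449498
m_prop = m_dry * (mr - 1) = 4280.8 * (1.04449498 - 1)
m_prop = 190.4741 kg

190.4741 kg


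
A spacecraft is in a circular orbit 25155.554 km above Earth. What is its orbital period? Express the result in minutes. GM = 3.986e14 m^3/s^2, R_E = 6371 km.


r = 31526.5540 km = 3.1526554e+07 m
T = 2*pi*sqrt(r^3/mu) = 2*pi*sqrt(3.1334986e+22 / 3.986e14)
T = 55709.0786 s = 928.4846 min

928.4846 minutes


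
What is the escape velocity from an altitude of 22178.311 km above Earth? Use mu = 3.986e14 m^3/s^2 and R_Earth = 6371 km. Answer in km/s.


r = 6371.0 + 22178.311 = 28549.3110 km = 2.8549311e+07 m
v_esc = sqrt(2*mu/r) = sqrt(2*3.986e14 / 2.8549311e+07)
v_esc = 5284.2801 m/s = 5.2843 km/s

5.2843 km/s


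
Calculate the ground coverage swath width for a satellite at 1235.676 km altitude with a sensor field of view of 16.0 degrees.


FOV = 16.0 deg = 0.2792527 rad
swath = 2 * alt * tan(FOV/2) = 2 * 1235.676 * tan(0.1396263)
swath = 2 * 1235.676 * 0.1405408
swath = 347.3259 km

347.3259 km


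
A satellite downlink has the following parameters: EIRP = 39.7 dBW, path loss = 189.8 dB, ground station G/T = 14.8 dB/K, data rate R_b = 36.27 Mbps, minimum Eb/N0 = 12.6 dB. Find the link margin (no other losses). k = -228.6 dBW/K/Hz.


C/N0 = EIRP - FSPL + G/T - k = 39.7 - 189.8 + 14.8 - (-228.6)
C/N0 = 93.3000 dB-Hz
R_b = 36.27 Mbps = 3.627e+07 bps -> 10*log10(R_b) = 75.5955 dB-Hz
Eb/N0 = C/N0 - 10*log10(R_b) = 93.3000 - 75.5955 = 17.7045 dB
Margin = Eb/N0 - Eb/N0_req = 17.7045 - 12.6 = 5.1045 dB (link closes)

5.1045 dB


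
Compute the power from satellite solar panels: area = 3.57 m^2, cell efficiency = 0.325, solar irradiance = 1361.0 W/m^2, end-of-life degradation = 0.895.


P = area * eta * S * degradation
P = 3.57 * 0.325 * 1361.0 * 0.895
P = 1413.2947 W

1413.2947 W


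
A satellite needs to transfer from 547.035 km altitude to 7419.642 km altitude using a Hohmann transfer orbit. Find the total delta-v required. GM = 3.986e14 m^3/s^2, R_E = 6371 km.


r1 = 6918.0350 km = 6.918035e+06 m
r2 = 13790.6420 km = 1.3790642e+07 m
dv1 = sqrt(mu/r1)*(sqrt(2*r2/(r1+r2)) - 1) = 1169.4649 m/s
dv2 = sqrt(mu/r2)*(1 - sqrt(2*r1/(r1+r2))) = 981.7412 m/s
total dv = |dv1| + |dv2| = 1169.4649 + 981.7412 = 2151.2061 m/s = 2.1512 km/s

2.1512 km/s


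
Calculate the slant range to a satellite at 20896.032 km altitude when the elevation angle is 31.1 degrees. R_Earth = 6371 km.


h = 20896.032 km, el = 31.1 deg
d = -R_E*sin(el) + sqrt((R_E*sin(el))^2 + 2*R_E*h + h^2)
d = -6371.0000*sin(0.5427974) + sqrt((6371.0000*0.5165333)^2 + 2*6371.0000*20896.032 + 20896.032^2)
d = 23424.9102 km

23424.9102 km


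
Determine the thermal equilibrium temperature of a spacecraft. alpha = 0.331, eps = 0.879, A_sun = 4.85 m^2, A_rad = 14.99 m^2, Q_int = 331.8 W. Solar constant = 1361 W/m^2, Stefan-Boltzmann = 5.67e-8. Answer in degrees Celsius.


Numerator = alpha*S*A_sun + Q_int = 0.331*1361*4.85 + 331.8 = 2516.6814 W
Denominator = eps*sigma*A_rad = 0.879*5.67e-8*14.99 = 7.4709111e-07 W/K^4
T^4 = 3.3686405e+09 K^4
T = 240.9149 K = -32.2351 C

-32.2351 degrees Celsius


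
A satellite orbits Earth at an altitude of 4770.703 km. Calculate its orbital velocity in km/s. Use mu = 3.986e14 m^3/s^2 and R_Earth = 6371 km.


r = R_E + alt = 6371.0 + 4770.703 = 11141.7030 km = 1.1141703e+07 m
v = sqrt(mu/r) = sqrt(3.986e14 / 1.1141703e+07) = 5981.2624 m/s = 5.9813 km/s

5.9813 km/s


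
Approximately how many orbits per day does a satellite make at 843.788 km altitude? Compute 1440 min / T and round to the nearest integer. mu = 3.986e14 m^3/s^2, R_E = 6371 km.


r = 7.214788e+06 m
T = 2*pi*sqrt(r^3/mu) = 6098.8308 s = 101.6472 min
revs/day = 1440 / 101.6472 = 14.1666
Rounded: 14 revolutions per day

14 revolutions per day


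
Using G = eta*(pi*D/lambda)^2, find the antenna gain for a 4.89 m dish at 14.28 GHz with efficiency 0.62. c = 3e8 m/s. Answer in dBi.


lambda = c/f = 3e8 / 1.428e+10 = 0.0210084 m
G = eta*(pi*D/lambda)^2 = 0.62*(pi*4.89/0.0210084)^2
G = 331530.1717 (linear)
G = 10*log10(331530.1717) = 55.2052 dBi

55.2052 dBi


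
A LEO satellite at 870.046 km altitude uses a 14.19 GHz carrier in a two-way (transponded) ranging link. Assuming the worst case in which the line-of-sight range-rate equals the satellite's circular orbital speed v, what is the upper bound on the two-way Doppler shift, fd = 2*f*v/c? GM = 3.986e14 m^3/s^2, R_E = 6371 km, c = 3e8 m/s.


r = 7.241046e+06 m
v = sqrt(mu/r) = 7419.3865 m/s (worst-case radial velocity)
f = 14.19 GHz = 1.419e+10 Hz
fd = 2*f*v/c = 2*1.419e+10*7419.3865/3.0e+08
fd = 701873.9605 Hz

701873.9605 Hz


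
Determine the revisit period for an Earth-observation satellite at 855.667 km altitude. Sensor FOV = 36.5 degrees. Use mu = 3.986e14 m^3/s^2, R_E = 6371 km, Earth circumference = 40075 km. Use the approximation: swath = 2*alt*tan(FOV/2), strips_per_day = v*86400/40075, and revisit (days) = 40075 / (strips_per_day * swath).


swath = 2*855.667*tan(0.3185226) = 564.3133 km
v = sqrt(mu/r) = 7426.7640 m/s = 7.4268 km/s
strips/day = v*86400/40075 = 7.4268*86400/40075 = 16.0118
coverage/day = strips * swath = 16.0118 * 564.3133 = 9035.6654 km
revisit = 40075 / 9035.6654 = 4.4352 days

4.4352 days


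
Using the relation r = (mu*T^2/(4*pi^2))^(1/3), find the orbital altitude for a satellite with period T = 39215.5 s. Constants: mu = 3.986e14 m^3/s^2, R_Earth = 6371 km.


T = 39215.5 s
r = (mu*T^2/(4*pi^2))^(1/3) = (3.986e14 * 39215.5^2 / (4*pi^2))^(1/3)
r = 2.4947729e+07 m = 24947.7293 km
alt = r - R_E = 24947.7293 - 6371 = 18576.7293 km

18576.7293 km


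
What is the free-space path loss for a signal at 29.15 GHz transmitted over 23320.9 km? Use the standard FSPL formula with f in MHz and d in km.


f = 29.15 GHz = 29150.0000 MHz
d = 23320.9 km
FSPL = 32.44 + 20*log10(29150.0000) + 20*log10(23320.9)
FSPL = 32.44 + 89.2928 + 87.3549
FSPL = 209.0877 dB

209.0877 dB


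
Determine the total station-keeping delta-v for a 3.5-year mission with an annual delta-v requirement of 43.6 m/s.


dV = rate * years = 43.6 * 3.5
dV = 152.6000 m/s

152.6000 m/s


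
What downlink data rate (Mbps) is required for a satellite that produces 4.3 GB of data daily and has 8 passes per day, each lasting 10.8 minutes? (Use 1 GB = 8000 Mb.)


total contact time = 8 * 10.8 * 60 = 5184.0000 s
data = 4.3 GB = 34400.0000 Mb
rate = 34400.0000 / 5184.0000 = 6.6358 Mbps

6.6358 Mbps


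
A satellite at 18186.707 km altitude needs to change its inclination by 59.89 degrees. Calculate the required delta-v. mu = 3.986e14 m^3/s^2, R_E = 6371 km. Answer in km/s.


r = 24557.7070 km = 2.4557707e+07 m
V = sqrt(mu/r) = 4028.7910 m/s
di = 59.89 deg = 1.0453 rad
dV = 2*V*sin(di/2) = 2*4028.7910*sin(0.5226388)
dV = 4022.0907 m/s = 4.0221 km/s

4.0221 km/s


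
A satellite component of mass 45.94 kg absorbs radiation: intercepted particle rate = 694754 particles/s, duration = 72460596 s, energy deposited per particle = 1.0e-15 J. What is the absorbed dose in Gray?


Total energy deposited = rate * time * E_per
  = 694754 * 72460596 * 1.0e-15 = 0.05034229 J
Dose = E_total / mass = 0.05034229 / 45.94
Dose = 0.001095827 Gy

0.0011 Gy


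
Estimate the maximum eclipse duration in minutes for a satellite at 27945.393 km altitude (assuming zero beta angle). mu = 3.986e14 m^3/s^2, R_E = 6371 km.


r = 34316.3930 km
T = 1054.4171 min
Eclipse fraction = arcsin(R_E/r)/pi = arcsin(6371.0000/34316.3930)/pi
= arcsin(0.1856547)/pi = 0.05944059
Eclipse duration = 0.05944059 * 1054.4171 = 62.6752 min

62.6752 minutes


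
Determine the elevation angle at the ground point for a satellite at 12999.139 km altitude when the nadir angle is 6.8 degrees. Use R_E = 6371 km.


r = R_E + alt = 19370.1390 km
Law of sines in the satellite / Earth-center / ground-point triangle:
  sin(nadir)/R_E = sin(90 + el)/r  =>  cos(el) = (r/R_E)*sin(nadir)
cos(el) = (19370.1390 / 6371.0000) * sin(6.8 deg) = 0.3599908
el = arccos(0.3599908) = 68.9004 deg
(Earth-central angle = 90 - nadir - el = 14.2996 deg)

68.9004 degrees


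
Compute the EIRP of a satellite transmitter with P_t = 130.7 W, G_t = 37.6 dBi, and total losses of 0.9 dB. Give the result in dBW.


Pt = 130.7 W = 21.1628 dBW
EIRP = Pt_dBW + Gt - losses = 21.1628 + 37.6 - 0.9 = 57.8628 dBW

57.8628 dBW


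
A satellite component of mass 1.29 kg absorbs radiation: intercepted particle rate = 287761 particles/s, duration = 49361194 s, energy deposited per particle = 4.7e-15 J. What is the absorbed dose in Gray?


Total energy deposited = rate * time * E_per
  = 287761 * 49361194 * 4.7e-15 = 0.06675986 J
Dose = E_total / mass = 0.06675986 / 1.29
Dose = 0.05175183 Gy

0.0518 Gy


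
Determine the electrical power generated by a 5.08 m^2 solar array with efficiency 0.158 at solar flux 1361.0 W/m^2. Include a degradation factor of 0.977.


P = area * eta * S * degradation
P = 5.08 * 0.158 * 1361.0 * 0.977
P = 1067.2680 W

1067.2680 W


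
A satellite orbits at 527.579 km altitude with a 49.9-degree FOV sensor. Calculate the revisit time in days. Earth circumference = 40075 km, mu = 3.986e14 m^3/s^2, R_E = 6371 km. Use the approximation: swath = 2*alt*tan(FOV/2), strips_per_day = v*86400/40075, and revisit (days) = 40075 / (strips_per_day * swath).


swath = 2*527.579*tan(0.4354596) = 490.9077 km
v = sqrt(mu/r) = 7601.3167 m/s = 7.6013 km/s
strips/day = v*86400/40075 = 7.6013*86400/40075 = 16.3881
coverage/day = strips * swath = 16.3881 * 490.9077 = 8045.0523 km
revisit = 40075 / 8045.0523 = 4.9813 days

4.9813 days


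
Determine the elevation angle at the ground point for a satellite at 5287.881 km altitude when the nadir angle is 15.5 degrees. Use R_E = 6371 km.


r = R_E + alt = 11658.8810 km
Law of sines in the satellite / Earth-center / ground-point triangle:
  sin(nadir)/R_E = sin(90 + el)/r  =>  cos(el) = (r/R_E)*sin(nadir)
cos(el) = (11658.8810 / 6371.0000) * sin(15.5 deg) = 0.4890442
el = arccos(0.4890442) = 60.7222 deg
(Earth-central angle = 90 - nadir - el = 13.7778 deg)

60.7222 degrees


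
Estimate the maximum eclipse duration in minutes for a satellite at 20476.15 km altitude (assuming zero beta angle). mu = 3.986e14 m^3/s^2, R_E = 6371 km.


r = 26847.1500 km
T = 729.6377 min
Eclipse fraction = arcsin(R_E/r)/pi = arcsin(6371.0000/26847.1500)/pi
= arcsin(0.2373064)/pi = 0.07626453
Eclipse duration = 0.07626453 * 729.6377 = 55.6455 min

55.6455 minutes


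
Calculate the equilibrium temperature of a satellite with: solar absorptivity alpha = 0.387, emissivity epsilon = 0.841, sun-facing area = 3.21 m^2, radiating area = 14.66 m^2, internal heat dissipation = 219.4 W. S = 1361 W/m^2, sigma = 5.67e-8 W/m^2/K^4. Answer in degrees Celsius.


Numerator = alpha*S*A_sun + Q_int = 0.387*1361*3.21 + 219.4 = 1910.1295 W
Denominator = eps*sigma*A_rad = 0.841*5.67e-8*14.66 = 6.990577e-07 W/K^4
T^4 = 2.7324346e+09 K^4
T = 228.6322 K = -44.5178 C

-44.5178 degrees Celsius


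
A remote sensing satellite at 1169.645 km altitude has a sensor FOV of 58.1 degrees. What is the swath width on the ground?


FOV = 58.1 deg = 1.0140 rad
swath = 2 * alt * tan(FOV/2) = 2 * 1169.645 * tan(0.5070181)
swath = 2 * 1169.645 * 0.5554504
swath = 1299.3596 km

1299.3596 km


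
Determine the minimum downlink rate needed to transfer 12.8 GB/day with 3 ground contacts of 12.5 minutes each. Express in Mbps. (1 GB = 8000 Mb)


total contact time = 3 * 12.5 * 60 = 2250.0000 s
data = 12.8 GB = 102400.0000 Mb
rate = 102400.0000 / 2250.0000 = 45.5111 Mbps

45.5111 Mbps


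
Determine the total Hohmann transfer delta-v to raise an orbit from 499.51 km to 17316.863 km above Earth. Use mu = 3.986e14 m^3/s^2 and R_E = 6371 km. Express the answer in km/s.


r1 = 6870.5100 km = 6.87051e+06 m
r2 = 23687.8630 km = 2.3687863e+07 m
dv1 = sqrt(mu/r1)*(sqrt(2*r2/(r1+r2)) - 1) = 1867.0722 m/s
dv2 = sqrt(mu/r2)*(1 - sqrt(2*r1/(r1+r2))) = 1351.3515 m/s
total dv = |dv1| + |dv2| = 1867.0722 + 1351.3515 = 3218.4238 m/s = 3.2184 km/s

3.2184 km/s


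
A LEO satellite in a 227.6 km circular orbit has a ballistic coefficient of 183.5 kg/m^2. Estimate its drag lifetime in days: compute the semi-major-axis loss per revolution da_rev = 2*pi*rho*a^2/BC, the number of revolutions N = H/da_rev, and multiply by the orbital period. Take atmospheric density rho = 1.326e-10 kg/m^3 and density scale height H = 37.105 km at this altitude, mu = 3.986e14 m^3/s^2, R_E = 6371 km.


a = R_E + alt = 6598.6000 km = 6.5986e+06 m
da_rev = 2*pi*rho*a^2/BC = 2*pi*1.326e-10*(6.5986e+06)^2/183.5 = 197.692835 m per revolution
N = H/da_rev = 37105.0000 m / 197.692835 m = 187.6902 revolutions
P = 2*pi*sqrt(a^3/mu) = 5334.4411 s
lifetime = N*P = 187.6902 * 5334.4411 = 1.0012221e+06 s = 11.5882 days

11.5882 days


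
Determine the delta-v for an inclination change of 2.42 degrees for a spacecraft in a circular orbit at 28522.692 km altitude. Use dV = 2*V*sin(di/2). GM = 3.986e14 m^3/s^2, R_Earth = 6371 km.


r = 34893.6920 km = 3.4893692e+07 m
V = sqrt(mu/r) = 3379.8326 m/s
di = 2.42 deg = 0.04223697 rad
dV = 2*V*sin(di/2) = 2*3379.8326*sin(0.02111848)
dV = 142.7433 m/s = 0.1427433 km/s

0.1427 km/s


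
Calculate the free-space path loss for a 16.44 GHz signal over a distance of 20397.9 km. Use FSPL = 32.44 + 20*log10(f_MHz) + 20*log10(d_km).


f = 16.44 GHz = 16440.0000 MHz
d = 20397.9 km
FSPL = 32.44 + 20*log10(16440.0000) + 20*log10(20397.9)
FSPL = 32.44 + 84.3180 + 86.1917
FSPL = 202.9497 dB

202.9497 dB


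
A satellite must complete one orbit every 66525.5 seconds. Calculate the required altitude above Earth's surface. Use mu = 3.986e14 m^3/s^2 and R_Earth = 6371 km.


T = 66525.5 s
r = (mu*T^2/(4*pi^2))^(1/3) = (3.986e14 * 66525.5^2 / (4*pi^2))^(1/3)
r = 3.5485529e+07 m = 35485.5290 km
alt = r - R_E = 35485.5290 - 6371 = 29114.5290 km

29114.5290 km


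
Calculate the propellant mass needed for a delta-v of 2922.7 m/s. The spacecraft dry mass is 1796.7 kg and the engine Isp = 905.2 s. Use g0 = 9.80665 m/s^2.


ve = Isp * g0 = 905.2 * 9.80665 = 8876.979580 m/s
mass ratio = exp(dv/ve) = exp(2922.7/8876.979580) = 1.38991817
m_prop = m_dry * (mr - 1) = 1796.7 * (1.38991817 - 1)
m_prop = 700.5660 kg

700.5660 kg


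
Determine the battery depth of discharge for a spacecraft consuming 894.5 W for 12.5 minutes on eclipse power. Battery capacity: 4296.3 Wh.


E_used = P * t / 60 = 894.5 * 12.5 / 60 = 186.3542 Wh
DOD = E_used / E_total * 100 = 186.3542 / 4296.3 * 100
DOD = 4.3376 %

4.3376 %
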